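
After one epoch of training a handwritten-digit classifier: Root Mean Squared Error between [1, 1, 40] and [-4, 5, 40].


MSE = 41/3 = 13.6667
RMSE = √(41/3) = 3.6968

3.6968


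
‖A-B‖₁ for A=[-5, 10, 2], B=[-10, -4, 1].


d = |-5+ 10| + |10+ 4| + |2-1|
  = 5 + 14 + 1
  = 20

20


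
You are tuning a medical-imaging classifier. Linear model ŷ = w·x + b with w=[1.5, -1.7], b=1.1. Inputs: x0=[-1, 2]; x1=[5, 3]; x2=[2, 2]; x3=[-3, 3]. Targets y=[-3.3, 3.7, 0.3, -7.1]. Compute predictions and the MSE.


ŷ0 = (1.5)·(-1) + (-1.7)·(2) + 1.1 = -3.8
ŷ1 = (1.5)·(5) + (-1.7)·(3) + 1.1 = 3.5
ŷ2 = (1.5)·(2) + (-1.7)·(2) + 1.1 = 0.7
ŷ3 = (1.5)·(-3) + (-1.7)·(3) + 1.1 = -8.5
errors² = [0.25, 0.04, 0.16, 1.96]
MSE = 2.4100/4 = 0.6025

0.6025


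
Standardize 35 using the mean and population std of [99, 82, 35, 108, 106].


μ = 86, σ = 27.0924
z = (35 - 86)/27.0924 = -1.8824

-1.8824


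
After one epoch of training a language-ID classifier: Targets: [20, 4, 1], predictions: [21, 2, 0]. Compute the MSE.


Squared errors: (20-21)²=1, (4-2)²=4, (1-0)²=1
Sum = 6
MSE = 6/3 = 2

2


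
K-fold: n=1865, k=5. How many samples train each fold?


Fold size = 1865/5 = 373
Training per fold = 1865 - 373 = 1492

1492


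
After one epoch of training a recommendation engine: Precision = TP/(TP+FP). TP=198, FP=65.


Precision = TP/(TP+FP)
= 198/(198+65)
= 198/263 = 75.29%

75.29%


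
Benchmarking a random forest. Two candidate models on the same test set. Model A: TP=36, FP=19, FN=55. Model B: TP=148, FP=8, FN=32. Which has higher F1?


Model A: P=36/55=0.6545, R=36/91=0.3956, F1=2PR/(P+R)=2TP/(2TP+FP+FN)=72/146=0.4932
Model B: P=148/156=0.9487, R=148/180=0.8222, F1=2PR/(P+R)=2TP/(2TP+FP+FN)=296/336=0.881
0.4932 < 0.881 → Model B

Model B


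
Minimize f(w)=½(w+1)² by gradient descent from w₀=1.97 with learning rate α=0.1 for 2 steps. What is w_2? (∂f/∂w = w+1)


step 1: grad = 1.97+1 = 2.97; w = 1.97 - 0.1·(2.97) = 1.673
step 2: grad = 1.673+1 = 2.673; w = 1.673 - 0.1·(2.673) = 1.4057

1.4057


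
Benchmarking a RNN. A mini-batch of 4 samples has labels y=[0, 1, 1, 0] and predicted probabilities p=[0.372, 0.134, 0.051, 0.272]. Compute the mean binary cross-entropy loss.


L[0] = -ln(1-0.372) = -ln(0.628) = 0.4652
L[1] = -ln(0.134) = 2.0099
L[2] = -ln(0.051) = 2.9759
L[3] = -ln(1-0.272) = -ln(0.728) = 0.3175
mean = (0.4652 + 2.0099 + 2.9759 + 0.3175)/4 = 1.4421

1.4421


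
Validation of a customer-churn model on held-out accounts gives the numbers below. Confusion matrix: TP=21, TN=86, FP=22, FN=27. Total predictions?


Total = TP + TN + FP + FN
= 21 + 86 + 22 + 27
= 156
(Predicted positive: 43, predicted negative: 113)

156


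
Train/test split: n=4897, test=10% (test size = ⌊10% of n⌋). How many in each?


Test = ⌊4897·10/100⌋ = 489
Train = 4897 - 489 = 4408

Train: 4408, Test: 489


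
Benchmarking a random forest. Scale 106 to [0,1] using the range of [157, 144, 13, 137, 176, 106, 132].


min=13, max=176
(106-13)/(176-13) = 93/163 = 0.5706

0.5706


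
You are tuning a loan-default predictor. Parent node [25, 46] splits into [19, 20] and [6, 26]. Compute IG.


Parent = [25, 46], H_parent = 0.9359
H_left = 0.9995 (n=39), H_right = 0.6962 (n=32)
H_children = (39/71)·0.9995 + (32/71)·0.6962 = 0.8628
IG = 0.9359 - 0.8628 = 0.0731

0.0731


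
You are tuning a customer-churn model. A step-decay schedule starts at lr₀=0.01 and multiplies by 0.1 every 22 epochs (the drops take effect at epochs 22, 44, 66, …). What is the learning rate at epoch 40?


n_drops = ⌊40/22⌋ = 1
lr = 0.01·0.1^1 = 0.01·0.1 = 0.001

0.001


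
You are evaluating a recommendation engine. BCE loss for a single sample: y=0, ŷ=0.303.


BCE = -[y·ln(p) + (1-y)·ln(1-p)]
= -0 - 1·ln(1-0.303)
= -ln(0.697) = 0.361

0.361


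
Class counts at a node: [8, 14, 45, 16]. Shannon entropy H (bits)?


Probabilities: [8/83, 14/83, 45/83, 16/83] ≈ [0.0964, 0.1687, 0.5422, 0.1928]
H = -((8/83)·log₂(8/83) + (14/83)·log₂(14/83) + (45/83)·log₂(45/83) + (16/83)·log₂(16/83))
  = 1.6951 bits

1.6951 bits


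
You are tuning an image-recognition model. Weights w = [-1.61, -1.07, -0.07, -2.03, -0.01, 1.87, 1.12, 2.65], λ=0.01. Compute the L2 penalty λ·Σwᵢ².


‖w‖₂² = (-1.61)² + (-1.07)² + (-0.07)² + (-2.03)² + (-0.01)² + (1.87)² + (1.12)² + (2.65)²
     = 2.5921 + 1.1449 + 0.0049 + 4.1209 + 0.0001 + 3.4969 + 1.2544 + 7.0225
     = 19.6367
λ·‖w‖₂² = 0.01·19.6367 = 0.196367

0.196367


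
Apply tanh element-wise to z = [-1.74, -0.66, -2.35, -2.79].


tanh(-1.74) = -0.9402
tanh(-0.66) = -0.5784
tanh(-2.35) = -0.982
tanh(-2.79) = -0.9925
result = [-0.9402, -0.5784, -0.982, -0.9925]

[-0.9402, -0.5784, -0.982, -0.9925]


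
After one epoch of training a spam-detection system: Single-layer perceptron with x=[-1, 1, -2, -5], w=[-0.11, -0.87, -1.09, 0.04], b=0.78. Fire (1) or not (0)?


z = (-1)·(-0.11) + (1)·(-0.87) + (-2)·(-1.09) + (-5)·(0.04) + 0.78
  = 2.0
step(z) = 1 (z≥0)

1


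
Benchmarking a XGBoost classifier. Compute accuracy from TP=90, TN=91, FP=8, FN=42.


Accuracy = (TP+TN)/(TP+TN+FP+FN)
= (90+91)/(231)
= 181/231 = 78.35%

78.35%


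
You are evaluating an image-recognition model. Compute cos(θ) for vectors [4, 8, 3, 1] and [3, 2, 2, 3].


A·B = 4·3 + 8·2 + 3·2 + 1·3 = 37
‖A‖ = √90 = 9.4868, ‖B‖ = √26 = 5.099
cos = 37/(√90·√26) = 37/√2340 = 0.7649

0.7649


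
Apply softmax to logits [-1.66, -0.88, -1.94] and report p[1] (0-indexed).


Exponentials: e^-1.66=0.1901, e^-0.88=0.4148, e^-1.94=0.1437
Sum = 0.7486
Softmax = [0.254, 0.5541, 0.192]
p[1] = 0.4148/0.7486 = 0.5541

0.5541


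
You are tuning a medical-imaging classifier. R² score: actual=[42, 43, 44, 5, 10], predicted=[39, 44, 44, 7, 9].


ȳ = 28.8
SS_res = Σ(y-ŷ)² = 15
SS_tot = Σ(y-ȳ)² = 1526.8
R² = 1 - SS_res/SS_tot = 1 - 0.0098 = 0.9902

0.9902


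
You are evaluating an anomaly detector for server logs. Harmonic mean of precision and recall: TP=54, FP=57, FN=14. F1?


Precision = 54/111 = 0.4865
Recall = 54/68 = 0.7941
F1 = 2·P·R/(P+R) = 2·TP/(2·TP+FP+FN) = 108/(108+57+14) = 108/179 = 0.6034

0.6034


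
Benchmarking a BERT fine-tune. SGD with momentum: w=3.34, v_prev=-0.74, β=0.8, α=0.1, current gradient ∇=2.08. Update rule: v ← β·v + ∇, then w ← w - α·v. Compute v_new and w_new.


v_new = 0.8·-0.74 + 2.08 = -0.592 + 2.08 = 1.488
w_new = 3.34 - 0.1·1.488 = 3.34 - 0.1488 = 3.1912

v_new=1.488, w_new=3.1912


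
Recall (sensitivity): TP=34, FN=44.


Recall = TP/(TP+FN)
= 34/(34+44)
= 34/78 = 43.59%

43.59%


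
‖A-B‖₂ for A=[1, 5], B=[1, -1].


d = √((1-1)² + (5+ 1)²)
  = √(0 + 36)
  = √36 = 6.0

6.0


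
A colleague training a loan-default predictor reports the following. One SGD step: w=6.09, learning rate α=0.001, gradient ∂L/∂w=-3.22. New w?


w_new = w - α·∇
= 6.09 - 0.001·-3.22
= 6.09 + 0.00322
= 6.09322

6.09322


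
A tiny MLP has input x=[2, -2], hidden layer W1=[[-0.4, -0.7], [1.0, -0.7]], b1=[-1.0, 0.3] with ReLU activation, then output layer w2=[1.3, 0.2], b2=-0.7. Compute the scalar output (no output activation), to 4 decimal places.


z1[0] = (-0.4)·(2) + (-0.7)·(-2) - 1.0 = -0.4
z1[1] = (1.0)·(2) + (-0.7)·(-2) + 0.3 = 3.7
h = ReLU(z1) = [0.0, 3.7]
output = (1.3)·(0.0) + (0.2)·(3.7) - 0.7 = 0.04

0.04


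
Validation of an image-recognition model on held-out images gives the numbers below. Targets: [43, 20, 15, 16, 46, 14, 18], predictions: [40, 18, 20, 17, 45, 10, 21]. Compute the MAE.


Absolute errors: |43-40|=3, |20-18|=2, |15-20|=5, |16-17|=1, |46-45|=1, |14-10|=4, |18-21|=3
Sum = 19
MAE = 19/7 = 19/7

19/7


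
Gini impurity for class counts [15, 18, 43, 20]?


Probabilities: [15/96, 18/96, 43/96, 20/96] ≈ [0.1562, 0.1875, 0.4479, 0.2083]
Σpᵢ² = (225 + 324 + 1849 + 400)/96² = 2798/9216
Gini = 1 - Σpᵢ² = 1 - 2798/9216 = 0.6964

0.6964


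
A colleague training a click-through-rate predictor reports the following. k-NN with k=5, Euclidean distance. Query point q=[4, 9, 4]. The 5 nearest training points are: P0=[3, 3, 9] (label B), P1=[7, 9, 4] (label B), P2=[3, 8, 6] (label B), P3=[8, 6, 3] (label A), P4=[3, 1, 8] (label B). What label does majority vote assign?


d(q,P0) = 7.874  (label B)
d(q,P1) = 3.0  (label B)
d(q,P2) = 2.4495  (label B)
d(q,P3) = 5.099  (label A)
d(q,P4) = 9.0  (label B)
Votes: A=1, B=4
Majority → B

B


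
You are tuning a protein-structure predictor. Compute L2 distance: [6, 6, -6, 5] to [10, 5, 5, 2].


d = √((6-10)² + (6-5)² + (-6-5)² + (5-2)²)
  = √(16 + 1 + 121 + 9)
  = √147 = 12.1244

12.1244


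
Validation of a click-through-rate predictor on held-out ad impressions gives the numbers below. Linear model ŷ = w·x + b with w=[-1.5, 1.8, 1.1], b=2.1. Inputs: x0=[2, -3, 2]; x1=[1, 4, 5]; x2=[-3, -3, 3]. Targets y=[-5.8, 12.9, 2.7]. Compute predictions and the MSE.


ŷ0 = (-1.5)·(2) + (1.8)·(-3) + (1.1)·(2) + 2.1 = -4.1
ŷ1 = (-1.5)·(1) + (1.8)·(4) + (1.1)·(5) + 2.1 = 13.3
ŷ2 = (-1.5)·(-3) + (1.8)·(-3) + (1.1)·(3) + 2.1 = 4.5
errors² = [2.89, 0.16, 3.24]
MSE = 6.2900/3 = 2.0967

2.0967


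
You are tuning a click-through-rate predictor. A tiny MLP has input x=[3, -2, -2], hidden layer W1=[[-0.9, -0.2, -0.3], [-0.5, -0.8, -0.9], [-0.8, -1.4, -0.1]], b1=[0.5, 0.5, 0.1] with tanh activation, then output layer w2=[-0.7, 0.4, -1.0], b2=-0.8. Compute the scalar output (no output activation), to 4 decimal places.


z1[0] = (-0.9)·(3) + (-0.2)·(-2) + (-0.3)·(-2) + 0.5 = -1.2
z1[1] = (-0.5)·(3) + (-0.8)·(-2) + (-0.9)·(-2) + 0.5 = 2.4
z1[2] = (-0.8)·(3) + (-1.4)·(-2) + (-0.1)·(-2) + 0.1 = 0.7
h = tanh(z1) = [-0.8337, 0.9837, 0.6044]
output = (-0.7)·(-0.8337) + (0.4)·(0.9837) + (-1.0)·(0.6044) - 0.8 = -0.4273

-0.4273


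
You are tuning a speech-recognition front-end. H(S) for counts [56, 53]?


Probabilities: [56/109, 53/109] ≈ [0.5138, 0.4862]
H = -((56/109)·log₂(56/109) + (53/109)·log₂(53/109))
  = 0.9995 bits

0.9995 bits


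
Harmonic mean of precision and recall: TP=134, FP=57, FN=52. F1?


Precision = 134/191 = 0.7016
Recall = 134/186 = 0.7204
F1 = 2·P·R/(P+R) = 2·TP/(2·TP+FP+FN) = 268/(268+57+52) = 268/377 = 0.7109

0.7109


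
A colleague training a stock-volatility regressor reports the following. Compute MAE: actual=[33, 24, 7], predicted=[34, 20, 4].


Absolute errors: |33-34|=1, |24-20|=4, |7-4|=3
Sum = 8
MAE = 8/3 = 8/3

8/3


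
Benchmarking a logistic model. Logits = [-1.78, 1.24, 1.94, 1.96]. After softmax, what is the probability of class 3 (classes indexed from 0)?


Exponentials: e^-1.78=0.1686, e^1.24=3.4556, e^1.94=6.9588, e^1.96=7.0993
Sum = 17.6823
Softmax = [0.0095, 0.1954, 0.3935, 0.4015]
p[3] = 7.0993/17.6823 = 0.4015

0.4015


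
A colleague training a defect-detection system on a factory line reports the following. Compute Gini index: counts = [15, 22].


Probabilities: [15/37, 22/37] ≈ [0.4054, 0.5946]
Σpᵢ² = (225 + 484)/37² = 709/1369
Gini = 1 - Σpᵢ² = 1 - 709/1369 = 0.4821

0.4821


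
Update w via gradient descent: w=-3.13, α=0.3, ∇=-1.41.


w_new = w - α·∇
= -3.13 - 0.3·-1.41
= -3.13 + 0.423
= -2.707

-2.707


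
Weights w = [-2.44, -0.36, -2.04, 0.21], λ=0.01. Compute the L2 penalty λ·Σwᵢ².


‖w‖₂² = (-2.44)² + (-0.36)² + (-2.04)² + (0.21)²
     = 5.9536 + 0.1296 + 4.1616 + 0.0441
     = 10.2889
λ·‖w‖₂² = 0.01·10.2889 = 0.102889

0.102889


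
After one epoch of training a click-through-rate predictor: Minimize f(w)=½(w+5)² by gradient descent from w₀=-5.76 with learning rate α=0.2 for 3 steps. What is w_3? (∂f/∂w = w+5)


step 1: grad = -5.76+5 = -0.76; w = -5.76 - 0.2·(-0.76) = -5.608
step 2: grad = -5.608+5 = -0.608; w = -5.608 - 0.2·(-0.608) = -5.4864
step 3: grad = -5.4864+5 = -0.4864; w = -5.4864 - 0.2·(-0.4864) = -5.38912

-5.38912


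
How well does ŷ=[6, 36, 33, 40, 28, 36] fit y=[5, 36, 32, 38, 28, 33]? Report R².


ȳ = 28.6667
SS_res = Σ(y-ŷ)² = 15
SS_tot = Σ(y-ȳ)² = 731.33
R² = 1 - SS_res/SS_tot = 1 - 0.0205 = 0.9795

0.9795


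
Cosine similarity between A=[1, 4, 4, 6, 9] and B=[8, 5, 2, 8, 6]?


A·B = 1·8 + 4·5 + 4·2 + 6·8 + 9·6 = 138
‖A‖ = √150 = 12.2474, ‖B‖ = √193 = 13.8924
cos = 138/(√150·√193) = 138/√28950 = 0.8111

0.8111


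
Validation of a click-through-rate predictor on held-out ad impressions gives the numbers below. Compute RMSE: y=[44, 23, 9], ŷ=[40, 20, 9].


MSE = 25/3 = 8.3333
RMSE = √(25/3) = 2.8868

2.8868


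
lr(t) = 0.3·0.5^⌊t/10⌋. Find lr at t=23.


n_drops = ⌊23/10⌋ = 2
lr = 0.3·0.5^2 = 0.3·0.25 = 0.075

0.075


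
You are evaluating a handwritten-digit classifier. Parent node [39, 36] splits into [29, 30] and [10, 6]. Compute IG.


Parent = [39, 36], H_parent = 0.9988
H_left = 0.9998 (n=59), H_right = 0.9544 (n=16)
H_children = (59/75)·0.9998 + (16/75)·0.9544 = 0.9901
IG = 0.9988 - 0.9901 = 0.0087

0.0087


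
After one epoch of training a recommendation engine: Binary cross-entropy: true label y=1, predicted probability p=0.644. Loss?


BCE = -[y·ln(p) + (1-y)·ln(1-p)]
= -1·ln(0.644) - 0
= -ln(0.644) = 0.4401

0.4401


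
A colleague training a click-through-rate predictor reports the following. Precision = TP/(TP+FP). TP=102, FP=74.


Precision = TP/(TP+FP)
= 102/(102+74)
= 102/176 = 57.95%

57.95%


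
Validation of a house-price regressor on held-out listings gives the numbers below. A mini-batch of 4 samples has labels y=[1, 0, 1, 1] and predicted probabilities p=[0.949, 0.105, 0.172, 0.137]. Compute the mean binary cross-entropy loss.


L[0] = -ln(0.949) = 0.0523
L[1] = -ln(1-0.105) = -ln(0.895) = 0.1109
L[2] = -ln(0.172) = 1.7603
L[3] = -ln(0.137) = 1.9878
mean = (0.0523 + 0.1109 + 1.7603 + 1.9878)/4 = 0.9778

0.9778


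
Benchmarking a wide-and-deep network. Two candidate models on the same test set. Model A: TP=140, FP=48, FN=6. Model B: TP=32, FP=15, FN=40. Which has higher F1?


Model A: P=140/188=0.7447, R=140/146=0.9589, F1=2PR/(P+R)=2TP/(2TP+FP+FN)=280/334=0.8383
Model B: P=32/47=0.6809, R=32/72=0.4444, F1=2PR/(P+R)=2TP/(2TP+FP+FN)=64/119=0.5378
0.8383 > 0.5378 → Model A

Model A


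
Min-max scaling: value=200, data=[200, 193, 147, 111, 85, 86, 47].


min=47, max=200
(200-47)/(200-47) = 153/153 = 1.0

1.0


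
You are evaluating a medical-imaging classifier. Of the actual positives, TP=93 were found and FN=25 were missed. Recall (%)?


Recall = TP/(TP+FN)
= 93/(93+25)
= 93/118 = 78.81%

78.81%


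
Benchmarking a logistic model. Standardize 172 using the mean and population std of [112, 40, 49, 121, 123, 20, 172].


μ = 91, σ = 51.1748
z = (172 - 91)/51.1748 = 1.5828

1.5828


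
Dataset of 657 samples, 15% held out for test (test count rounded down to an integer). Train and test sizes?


Test = ⌊657·15/100⌋ = 98
Train = 657 - 98 = 559

Train: 559, Test: 98


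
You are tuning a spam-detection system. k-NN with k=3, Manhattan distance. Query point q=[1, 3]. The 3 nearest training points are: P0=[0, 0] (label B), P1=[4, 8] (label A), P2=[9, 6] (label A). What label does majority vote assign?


d(q,P0) = 4  (label B)
d(q,P1) = 8  (label A)
d(q,P2) = 11  (label A)
Votes: A=2, B=1
Majority → A

A


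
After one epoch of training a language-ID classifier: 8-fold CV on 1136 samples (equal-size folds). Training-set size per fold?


Fold size = 1136/8 = 142
Training per fold = 1136 - 142 = 994

994


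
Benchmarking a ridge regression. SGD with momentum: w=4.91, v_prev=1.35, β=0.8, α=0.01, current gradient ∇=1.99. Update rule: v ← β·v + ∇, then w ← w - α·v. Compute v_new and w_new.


v_new = 0.8·1.35 + 1.99 = 1.08 + 1.99 = 3.07
w_new = 4.91 - 0.01·3.07 = 4.91 - 0.0307 = 4.8793

v_new=3.07, w_new=4.8793


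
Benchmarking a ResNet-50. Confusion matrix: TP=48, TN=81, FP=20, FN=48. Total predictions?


Total = TP + TN + FP + FN
= 48 + 81 + 20 + 48
= 197
(Predicted positive: 68, predicted negative: 129)

197


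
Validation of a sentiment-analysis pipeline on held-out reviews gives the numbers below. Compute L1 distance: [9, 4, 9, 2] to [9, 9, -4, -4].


d = |9-9| + |4-9| + |9+ 4| + |2+ 4|
  = 0 + 5 + 13 + 6
  = 24

24


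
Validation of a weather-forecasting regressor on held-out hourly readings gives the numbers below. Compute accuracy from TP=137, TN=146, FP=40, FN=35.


Accuracy = (TP+TN)/(TP+TN+FP+FN)
= (137+146)/(358)
= 283/358 = 79.05%

79.05%


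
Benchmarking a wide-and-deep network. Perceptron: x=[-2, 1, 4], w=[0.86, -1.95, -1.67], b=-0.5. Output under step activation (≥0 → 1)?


z = (-2)·(0.86) + (1)·(-1.95) + (4)·(-1.67) - 0.5
  = -10.85
step(z) = 0 (z<0)

0


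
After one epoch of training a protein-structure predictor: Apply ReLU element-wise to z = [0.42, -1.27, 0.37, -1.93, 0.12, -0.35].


ReLU(0.42) = max(0, 0.42) = 0.42
ReLU(-1.27) = max(0, -1.27) = 0.0
ReLU(0.37) = max(0, 0.37) = 0.37
ReLU(-1.93) = max(0, -1.93) = 0.0
ReLU(0.12) = max(0, 0.12) = 0.12
ReLU(-0.35) = max(0, -0.35) = 0.0
result = [0.42, 0.0, 0.37, 0.0, 0.12, 0.0]

[0.42, 0.0, 0.37, 0.0, 0.12, 0.0]


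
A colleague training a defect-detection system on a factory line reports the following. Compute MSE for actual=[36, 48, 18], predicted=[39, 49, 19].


Squared errors: (36-39)²=9, (48-49)²=1, (18-19)²=1
Sum = 11
MSE = 11/3 = 11/3

11/3


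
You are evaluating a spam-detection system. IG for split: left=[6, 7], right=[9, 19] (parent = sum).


Parent = [15, 26], H_parent = 0.9474
H_left = 0.9957 (n=13), H_right = 0.9059 (n=28)
H_children = (13/41)·0.9957 + (28/41)·0.9059 = 0.9344
IG = 0.9474 - 0.9344 = 0.013

0.013


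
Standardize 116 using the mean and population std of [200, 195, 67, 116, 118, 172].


μ = 144.6667, σ = 48.1445
z = (116 - 144.6667)/48.1445 = -0.5954

-0.5954


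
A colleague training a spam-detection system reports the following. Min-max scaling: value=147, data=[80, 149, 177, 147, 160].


min=80, max=177
(147-80)/(177-80) = 67/97 = 0.6907

0.6907


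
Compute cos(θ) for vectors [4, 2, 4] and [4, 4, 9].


A·B = 4·4 + 2·4 + 4·9 = 60
‖A‖ = √36 = 6, ‖B‖ = √113 = 10.6301
cos = 60/(√36·√113) = 60/√4068 = 0.9407

0.9407


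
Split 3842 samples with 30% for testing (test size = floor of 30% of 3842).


Test = ⌊3842·30/100⌋ = 1152
Train = 3842 - 1152 = 2690

Train: 2690, Test: 1152


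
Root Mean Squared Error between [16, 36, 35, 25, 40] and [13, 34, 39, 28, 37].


MSE = 47/5 = 9.4
RMSE = √(47/5) = 3.0659

3.0659


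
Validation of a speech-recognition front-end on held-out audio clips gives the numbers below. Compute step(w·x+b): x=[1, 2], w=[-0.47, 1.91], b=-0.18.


z = (1)·(-0.47) + (2)·(1.91) - 0.18
  = 3.17
step(z) = 1 (z≥0)

1


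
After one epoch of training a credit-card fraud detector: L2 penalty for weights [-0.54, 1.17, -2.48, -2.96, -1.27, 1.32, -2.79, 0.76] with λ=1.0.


‖w‖₂² = (-0.54)² + (1.17)² + (-2.48)² + (-2.96)² + (-1.27)² + (1.32)² + (-2.79)² + (0.76)²
     = 0.2916 + 1.3689 + 6.1504 + 8.7616 + 1.6129 + 1.7424 + 7.7841 + 0.5776
     = 28.2895
λ·‖w‖₂² = 1.0·28.2895 = 28.2895

28.2895


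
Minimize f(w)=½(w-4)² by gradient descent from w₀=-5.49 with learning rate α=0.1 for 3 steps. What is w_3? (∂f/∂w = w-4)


step 1: grad = -5.49-4 = -9.49; w = -5.49 - 0.1·(-9.49) = -4.541
step 2: grad = -4.541-4 = -8.541; w = -4.541 - 0.1·(-8.541) = -3.6869
step 3: grad = -3.6869-4 = -7.6869; w = -3.6869 - 0.1·(-7.6869) = -2.91821

-2.91821


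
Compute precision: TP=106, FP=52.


Precision = TP/(TP+FP)
= 106/(106+52)
= 106/158 = 67.09%

67.09%


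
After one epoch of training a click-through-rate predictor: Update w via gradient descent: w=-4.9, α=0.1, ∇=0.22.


w_new = w - α·∇
= -4.9 - 0.1·0.22
= -4.9 - 0.022
= -4.922

-4.922


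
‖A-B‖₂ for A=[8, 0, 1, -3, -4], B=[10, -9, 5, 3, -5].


d = √((8-10)² + (0+ 9)² + (1-5)² + (-3-3)² + (-4+ 5)²)
  = √(4 + 81 + 16 + 36 + 1)
  = √138 = 11.7473

11.7473


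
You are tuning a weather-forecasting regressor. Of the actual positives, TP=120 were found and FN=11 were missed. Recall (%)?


Recall = TP/(TP+FN)
= 120/(120+11)
= 120/131 = 91.6%

91.6%


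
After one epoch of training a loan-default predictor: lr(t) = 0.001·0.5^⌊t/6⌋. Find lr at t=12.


n_drops = ⌊12/6⌋ = 2
lr = 0.001·0.5^2 = 0.001·0.25 = 0.00025

0.00025


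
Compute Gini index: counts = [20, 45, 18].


Probabilities: [20/83, 45/83, 18/83] ≈ [0.241, 0.5422, 0.2169]
Σpᵢ² = (400 + 2025 + 324)/83² = 2749/6889
Gini = 1 - Σpᵢ² = 1 - 2749/6889 = 0.601

0.601


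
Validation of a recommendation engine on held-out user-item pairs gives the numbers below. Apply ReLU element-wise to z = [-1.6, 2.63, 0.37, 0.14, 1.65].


ReLU(-1.6) = max(0, -1.6) = 0.0
ReLU(2.63) = max(0, 2.63) = 2.63
ReLU(0.37) = max(0, 0.37) = 0.37
ReLU(0.14) = max(0, 0.14) = 0.14
ReLU(1.65) = max(0, 1.65) = 1.65
result = [0.0, 2.63, 0.37, 0.14, 1.65]

[0.0, 2.63, 0.37, 0.14, 1.65]


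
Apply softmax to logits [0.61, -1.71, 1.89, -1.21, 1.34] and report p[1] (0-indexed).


Exponentials: e^0.61=1.8404, e^-1.71=0.1809, e^1.89=6.6194, e^-1.21=0.2982, e^1.34=3.819
Sum = 12.7579
Softmax = [0.1443, 0.0142, 0.5188, 0.0234, 0.2993]
p[1] = 0.1809/12.7579 = 0.0142

0.0142


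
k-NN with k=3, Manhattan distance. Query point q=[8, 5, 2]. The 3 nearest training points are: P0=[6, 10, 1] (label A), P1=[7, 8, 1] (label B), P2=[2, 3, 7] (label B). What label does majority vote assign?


d(q,P0) = 8  (label A)
d(q,P1) = 5  (label B)
d(q,P2) = 13  (label B)
Votes: A=1, B=2
Majority → B

B


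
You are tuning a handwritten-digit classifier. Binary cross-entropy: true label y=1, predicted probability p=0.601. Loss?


BCE = -[y·ln(p) + (1-y)·ln(1-p)]
= -1·ln(0.601) - 0
= -ln(0.601) = 0.5092

0.5092


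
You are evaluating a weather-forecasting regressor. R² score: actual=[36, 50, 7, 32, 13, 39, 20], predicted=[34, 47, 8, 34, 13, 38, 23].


ȳ = 28.1429
SS_res = Σ(y-ŷ)² = 28
SS_tot = Σ(y-ȳ)² = 1414.86
R² = 1 - SS_res/SS_tot = 1 - 0.0198 = 0.9802

0.9802


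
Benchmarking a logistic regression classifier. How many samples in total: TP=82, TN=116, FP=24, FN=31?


Total = TP + TN + FP + FN
= 82 + 116 + 24 + 31
= 253
(Predicted positive: 106, predicted negative: 147)

253


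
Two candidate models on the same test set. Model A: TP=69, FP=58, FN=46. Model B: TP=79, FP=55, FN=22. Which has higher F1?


Model A: P=69/127=0.5433, R=69/115=0.6, F1=2PR/(P+R)=2TP/(2TP+FP+FN)=138/242=0.5702
Model B: P=79/134=0.5896, R=79/101=0.7822, F1=2PR/(P+R)=2TP/(2TP+FP+FN)=158/235=0.6723
0.5702 < 0.6723 → Model B

Model B


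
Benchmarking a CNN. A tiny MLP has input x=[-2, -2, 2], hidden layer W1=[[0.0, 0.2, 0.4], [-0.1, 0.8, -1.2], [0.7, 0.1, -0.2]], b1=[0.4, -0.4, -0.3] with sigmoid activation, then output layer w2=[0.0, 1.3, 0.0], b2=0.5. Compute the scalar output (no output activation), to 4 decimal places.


z1[0] = (0.0)·(-2) + (0.2)·(-2) + (0.4)·(2) + 0.4 = 0.8
z1[1] = (-0.1)·(-2) + (0.8)·(-2) + (-1.2)·(2) - 0.4 = -4.2
z1[2] = (0.7)·(-2) + (0.1)·(-2) + (-0.2)·(2) - 0.3 = -2.3
h = sigmoid(z1) = [0.69, 0.0148, 0.0911]
output = (0.0)·(0.69) + (1.3)·(0.0148) + (0.0)·(0.0911) + 0.5 = 0.5192

0.5192


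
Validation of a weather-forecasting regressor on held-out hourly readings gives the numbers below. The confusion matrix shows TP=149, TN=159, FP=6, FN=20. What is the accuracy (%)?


Accuracy = (TP+TN)/(TP+TN+FP+FN)
= (149+159)/(334)
= 308/334 = 92.22%

92.22%


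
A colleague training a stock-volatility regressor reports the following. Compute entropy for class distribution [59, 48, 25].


Probabilities: [59/132, 48/132, 25/132] ≈ [0.447, 0.3636, 0.1894]
H = -((59/132)·log₂(59/132) + (48/132)·log₂(48/132) + (25/132)·log₂(25/132))
  = 1.5046 bits

1.5046 bits


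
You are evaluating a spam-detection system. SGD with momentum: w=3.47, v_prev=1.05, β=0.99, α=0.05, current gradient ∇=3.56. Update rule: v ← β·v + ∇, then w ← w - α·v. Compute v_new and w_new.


v_new = 0.99·1.05 + 3.56 = 1.0395 + 3.56 = 4.5995
w_new = 3.47 - 0.05·4.5995 = 3.47 - 0.229975 = 3.240025

v_new=4.5995, w_new=3.240025


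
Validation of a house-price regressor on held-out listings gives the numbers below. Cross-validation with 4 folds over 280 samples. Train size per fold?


Fold size = 280/4 = 70
Training per fold = 280 - 70 = 210

210


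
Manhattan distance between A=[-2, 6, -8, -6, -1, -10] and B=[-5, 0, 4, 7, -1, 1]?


d = |-2+ 5| + |6-0| + |-8-4| + |-6-7| + |-1+ 1| + |-10-1|
  = 3 + 6 + 12 + 13 + 0 + 11
  = 45

45


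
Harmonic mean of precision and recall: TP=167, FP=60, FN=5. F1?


Precision = 167/227 = 0.7357
Recall = 167/172 = 0.9709
F1 = 2·P·R/(P+R) = 2·TP/(2·TP+FP+FN) = 334/(334+60+5) = 334/399 = 0.8371

0.8371


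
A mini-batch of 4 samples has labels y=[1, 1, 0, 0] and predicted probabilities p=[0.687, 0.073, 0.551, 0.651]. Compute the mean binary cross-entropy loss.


L[0] = -ln(0.687) = 0.3754
L[1] = -ln(0.073) = 2.6173
L[2] = -ln(1-0.551) = -ln(0.449) = 0.8007
L[3] = -ln(1-0.651) = -ln(0.349) = 1.0527
mean = (0.3754 + 2.6173 + 0.8007 + 1.0527)/4 = 1.2115

1.2115


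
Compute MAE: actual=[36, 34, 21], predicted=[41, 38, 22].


Absolute errors: |36-41|=5, |34-38|=4, |21-22|=1
Sum = 10
MAE = 10/3 = 10/3

10/3


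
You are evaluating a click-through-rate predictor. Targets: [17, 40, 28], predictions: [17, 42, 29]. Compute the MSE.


Squared errors: (17-17)²=0, (40-42)²=4, (28-29)²=1
Sum = 5
MSE = 5/3 = 5/3

5/3


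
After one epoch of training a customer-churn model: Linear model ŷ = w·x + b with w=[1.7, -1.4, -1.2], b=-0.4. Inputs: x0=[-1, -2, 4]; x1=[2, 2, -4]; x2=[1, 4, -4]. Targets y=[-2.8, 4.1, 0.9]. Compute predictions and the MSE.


ŷ0 = (1.7)·(-1) + (-1.4)·(-2) + (-1.2)·(4) - 0.4 = -4.1
ŷ1 = (1.7)·(2) + (-1.4)·(2) + (-1.2)·(-4) - 0.4 = 5.0
ŷ2 = (1.7)·(1) + (-1.4)·(4) + (-1.2)·(-4) - 0.4 = 0.5
errors² = [1.69, 0.81, 0.16]
MSE = 2.6600/3 = 0.8867

0.8867


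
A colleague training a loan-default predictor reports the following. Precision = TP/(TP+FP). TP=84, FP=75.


Precision = TP/(TP+FP)
= 84/(84+75)
= 84/159 = 52.83%

52.83%


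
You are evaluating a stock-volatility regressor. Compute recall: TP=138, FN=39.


Recall = TP/(TP+FN)
= 138/(138+39)
= 138/177 = 77.97%

77.97%


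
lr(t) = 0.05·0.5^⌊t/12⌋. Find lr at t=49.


n_drops = ⌊49/12⌋ = 4
lr = 0.05·0.5^4 = 0.05·0.0625 = 0.003125

0.003125


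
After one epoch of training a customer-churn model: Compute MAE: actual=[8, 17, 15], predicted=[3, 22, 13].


Absolute errors: |8-3|=5, |17-22|=5, |15-13|=2
Sum = 12
MAE = 12/3 = 4

4


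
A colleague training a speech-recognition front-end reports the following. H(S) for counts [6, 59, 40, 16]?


Probabilities: [6/121, 59/121, 40/121, 16/121] ≈ [0.0496, 0.4876, 0.3306, 0.1322]
H = -((6/121)·log₂(6/121) + (59/121)·log₂(59/121) + (40/121)·log₂(40/121) + (16/121)·log₂(16/121))
  = 1.634 bits

1.634 bits


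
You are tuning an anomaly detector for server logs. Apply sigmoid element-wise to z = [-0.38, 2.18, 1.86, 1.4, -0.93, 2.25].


σ(-0.38) = 1/(1+e^0.38) = 0.4061
σ(2.18) = 1/(1+e^-2.18) = 0.8984
σ(1.86) = 1/(1+e^-1.86) = 0.8653
σ(1.4) = 1/(1+e^-1.4) = 0.8022
σ(-0.93) = 1/(1+e^0.93) = 0.2829
σ(2.25) = 1/(1+e^-2.25) = 0.9047
result = [0.4061, 0.8984, 0.8653, 0.8022, 0.2829, 0.9047]

[0.4061, 0.8984, 0.8653, 0.8022, 0.2829, 0.9047]


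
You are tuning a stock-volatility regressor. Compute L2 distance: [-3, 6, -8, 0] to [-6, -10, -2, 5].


d = √((-3+ 6)² + (6+ 10)² + (-8+ 2)² + (0-5)²)
  = √(9 + 256 + 36 + 25)
  = √326 = 18.0555

18.0555


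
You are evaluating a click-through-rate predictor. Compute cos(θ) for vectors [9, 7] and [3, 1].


A·B = 9·3 + 7·1 = 34
‖A‖ = √130 = 11.4018, ‖B‖ = √10 = 3.1623
cos = 34/(√130·√10) = 34/√1300 = 0.943

0.943


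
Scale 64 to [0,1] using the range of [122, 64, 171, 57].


min=57, max=171
(64-57)/(171-57) = 7/114 = 0.0614

0.0614


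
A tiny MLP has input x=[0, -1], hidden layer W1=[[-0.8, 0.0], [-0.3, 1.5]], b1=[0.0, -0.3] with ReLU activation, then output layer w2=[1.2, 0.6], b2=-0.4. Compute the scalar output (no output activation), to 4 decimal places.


z1[0] = (-0.8)·(0) + (0.0)·(-1) + 0.0 = 0.0
z1[1] = (-0.3)·(0) + (1.5)·(-1) - 0.3 = -1.8
h = ReLU(z1) = [0.0, 0.0]
output = (1.2)·(0.0) + (0.6)·(0.0) - 0.4 = -0.4

-0.4


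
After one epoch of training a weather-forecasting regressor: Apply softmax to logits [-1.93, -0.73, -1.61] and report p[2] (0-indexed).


Exponentials: e^-1.93=0.1451, e^-0.73=0.4819, e^-1.61=0.1999
Sum = 0.8269
Softmax = [0.1755, 0.5828, 0.2417]
p[2] = 0.1999/0.8269 = 0.2417

0.2417


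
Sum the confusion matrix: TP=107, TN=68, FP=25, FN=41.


Total = TP + TN + FP + FN
= 107 + 68 + 25 + 41
= 241
(Predicted positive: 132, predicted negative: 109)

241


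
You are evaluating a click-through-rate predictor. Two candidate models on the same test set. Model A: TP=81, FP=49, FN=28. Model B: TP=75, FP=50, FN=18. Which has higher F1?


Model A: P=81/130=0.6231, R=81/109=0.7431, F1=2PR/(P+R)=2TP/(2TP+FP+FN)=162/239=0.6778
Model B: P=75/125=0.6, R=75/93=0.8065, F1=2PR/(P+R)=2TP/(2TP+FP+FN)=150/218=0.6881
0.6778 < 0.6881 → Model B

Model B


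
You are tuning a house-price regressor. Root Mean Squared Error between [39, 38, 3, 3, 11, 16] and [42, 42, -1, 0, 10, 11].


MSE = 76/6 = 12.6667
RMSE = √(76/6) = 3.559

3.559


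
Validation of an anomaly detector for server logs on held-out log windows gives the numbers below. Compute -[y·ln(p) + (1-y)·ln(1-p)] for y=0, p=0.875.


BCE = -[y·ln(p) + (1-y)·ln(1-p)]
= -0 - 1·ln(1-0.875)
= -ln(0.125) = 2.0794

2.0794


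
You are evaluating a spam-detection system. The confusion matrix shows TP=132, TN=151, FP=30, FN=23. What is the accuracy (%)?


Accuracy = (TP+TN)/(TP+TN+FP+FN)
= (132+151)/(336)
= 283/336 = 84.23%

84.23%


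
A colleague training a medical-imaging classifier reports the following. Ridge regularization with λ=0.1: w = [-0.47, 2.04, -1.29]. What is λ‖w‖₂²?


‖w‖₂² = (-0.47)² + (2.04)² + (-1.29)²
     = 0.2209 + 4.1616 + 1.6641
     = 6.0466
λ·‖w‖₂² = 0.1·6.0466 = 0.60466

0.60466


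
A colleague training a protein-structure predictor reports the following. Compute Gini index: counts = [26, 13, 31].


Probabilities: [26/70, 13/70, 31/70] ≈ [0.3714, 0.1857, 0.4429]
Σpᵢ² = (676 + 169 + 961)/70² = 1806/4900
Gini = 1 - Σpᵢ² = 1 - 1806/4900 = 0.6314

0.6314


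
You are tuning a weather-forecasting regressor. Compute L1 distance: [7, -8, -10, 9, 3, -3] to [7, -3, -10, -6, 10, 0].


d = |7-7| + |-8+ 3| + |-10+ 10| + |9+ 6| + |3-10| + |-3-0|
  = 0 + 5 + 0 + 15 + 7 + 3
  = 30

30


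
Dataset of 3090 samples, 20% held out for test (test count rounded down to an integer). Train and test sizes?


Test = ⌊3090·20/100⌋ = 618
Train = 3090 - 618 = 2472

Train: 2472, Test: 618


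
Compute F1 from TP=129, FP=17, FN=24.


Precision = 129/146 = 0.8836
Recall = 129/153 = 0.8431
F1 = 2·P·R/(P+R) = 2·TP/(2·TP+FP+FN) = 258/(258+17+24) = 258/299 = 0.8629

0.8629


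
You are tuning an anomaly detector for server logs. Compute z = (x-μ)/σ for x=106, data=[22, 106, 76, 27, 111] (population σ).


μ = 68.4, σ = 37.8238
z = (106 - 68.4)/37.8238 = 0.9941

0.9941


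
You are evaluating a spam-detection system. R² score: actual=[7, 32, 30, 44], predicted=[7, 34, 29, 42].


ȳ = 28.25
SS_res = Σ(y-ŷ)² = 9
SS_tot = Σ(y-ȳ)² = 716.75
R² = 1 - SS_res/SS_tot = 1 - 0.0126 = 0.9874

0.9874


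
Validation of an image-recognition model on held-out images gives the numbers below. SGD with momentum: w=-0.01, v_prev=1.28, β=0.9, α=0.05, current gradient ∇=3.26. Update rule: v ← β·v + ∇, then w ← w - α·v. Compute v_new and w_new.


v_new = 0.9·1.28 + 3.26 = 1.152 + 3.26 = 4.412
w_new = -0.01 - 0.05·4.412 = -0.01 - 0.2206 = -0.2306

v_new=4.412, w_new=-0.2306


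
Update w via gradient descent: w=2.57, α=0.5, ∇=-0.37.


w_new = w - α·∇
= 2.57 - 0.5·-0.37
= 2.57 + 0.185
= 2.755

2.755


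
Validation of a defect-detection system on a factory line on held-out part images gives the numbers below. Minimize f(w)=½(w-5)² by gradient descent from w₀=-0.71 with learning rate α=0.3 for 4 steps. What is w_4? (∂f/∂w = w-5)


step 1: grad = -0.71-5 = -5.71; w = -0.71 - 0.3·(-5.71) = 1.003
step 2: grad = 1.003-5 = -3.997; w = 1.003 - 0.3·(-3.997) = 2.2021
step 3: grad = 2.2021-5 = -2.7979; w = 2.2021 - 0.3·(-2.7979) = 3.04147
step 4: grad = 3.04147-5 = -1.95853; w = 3.04147 - 0.3·(-1.95853) = 3.629029

3.629029


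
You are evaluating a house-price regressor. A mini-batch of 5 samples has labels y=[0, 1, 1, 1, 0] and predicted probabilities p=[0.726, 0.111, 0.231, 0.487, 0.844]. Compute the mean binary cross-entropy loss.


L[0] = -ln(1-0.726) = -ln(0.274) = 1.2946
L[1] = -ln(0.111) = 2.1982
L[2] = -ln(0.231) = 1.4653
L[3] = -ln(0.487) = 0.7195
L[4] = -ln(1-0.844) = -ln(0.156) = 1.8579
mean = (1.2946 + 2.1982 + 1.4653 + 0.7195 + 1.8579)/5 = 1.5071

1.5071


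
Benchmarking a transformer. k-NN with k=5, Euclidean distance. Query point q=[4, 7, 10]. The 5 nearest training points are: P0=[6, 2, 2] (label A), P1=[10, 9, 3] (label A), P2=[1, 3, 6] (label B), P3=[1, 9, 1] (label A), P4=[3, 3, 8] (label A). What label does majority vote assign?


d(q,P0) = 9.6437  (label A)
d(q,P1) = 9.434  (label A)
d(q,P2) = 6.4031  (label B)
d(q,P3) = 9.6954  (label A)
d(q,P4) = 4.5826  (label A)
Votes: A=4, B=1
Majority → A

A


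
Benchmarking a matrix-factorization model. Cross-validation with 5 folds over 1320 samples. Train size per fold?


Fold size = 1320/5 = 264
Training per fold = 1320 - 264 = 1056

1056


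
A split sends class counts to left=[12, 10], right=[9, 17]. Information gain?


Parent = [21, 27], H_parent = 0.9887
H_left = 0.994 (n=22), H_right = 0.9306 (n=26)
H_children = (22/48)·0.994 + (26/48)·0.9306 = 0.9597
IG = 0.9887 - 0.9597 = 0.029

0.029


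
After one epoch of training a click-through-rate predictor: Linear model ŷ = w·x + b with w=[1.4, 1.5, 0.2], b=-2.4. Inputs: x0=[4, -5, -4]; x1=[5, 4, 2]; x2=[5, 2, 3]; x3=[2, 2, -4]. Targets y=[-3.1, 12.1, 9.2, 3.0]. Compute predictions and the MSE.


ŷ0 = (1.4)·(4) + (1.5)·(-5) + (0.2)·(-4) - 2.4 = -5.1
ŷ1 = (1.4)·(5) + (1.5)·(4) + (0.2)·(2) - 2.4 = 11.0
ŷ2 = (1.4)·(5) + (1.5)·(2) + (0.2)·(3) - 2.4 = 8.2
ŷ3 = (1.4)·(2) + (1.5)·(2) + (0.2)·(-4) - 2.4 = 2.6
errors² = [4.0, 1.21, 1.0, 0.16]
MSE = 6.3700/4 = 1.5925

1.5925


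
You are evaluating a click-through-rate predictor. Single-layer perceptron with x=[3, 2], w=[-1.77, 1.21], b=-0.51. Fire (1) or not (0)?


z = (3)·(-1.77) + (2)·(1.21) - 0.51
  = -3.4
step(z) = 0 (z<0)

0


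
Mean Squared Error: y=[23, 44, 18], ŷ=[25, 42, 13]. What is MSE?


Squared errors: (23-25)²=4, (44-42)²=4, (18-13)²=25
Sum = 33
MSE = 33/3 = 11

11


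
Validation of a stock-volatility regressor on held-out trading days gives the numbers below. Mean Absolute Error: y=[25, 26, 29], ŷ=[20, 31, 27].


Absolute errors: |25-20|=5, |26-31|=5, |29-27|=2
Sum = 12
MAE = 12/3 = 4

4


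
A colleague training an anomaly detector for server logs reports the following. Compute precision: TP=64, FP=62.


Precision = TP/(TP+FP)
= 64/(64+62)
= 64/126 = 50.79%

50.79%


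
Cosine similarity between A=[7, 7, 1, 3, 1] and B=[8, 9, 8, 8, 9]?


A·B = 7·8 + 7·9 + 1·8 + 3·8 + 1·9 = 160
‖A‖ = √109 = 10.4403, ‖B‖ = √354 = 18.8149
cos = 160/(√109·√354) = 160/√38586 = 0.8145

0.8145


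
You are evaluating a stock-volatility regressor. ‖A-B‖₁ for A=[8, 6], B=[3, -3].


d = |8-3| + |6+ 3|
  = 5 + 9
  = 14

14


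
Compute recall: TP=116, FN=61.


Recall = TP/(TP+FN)
= 116/(116+61)
= 116/177 = 65.54%

65.54%


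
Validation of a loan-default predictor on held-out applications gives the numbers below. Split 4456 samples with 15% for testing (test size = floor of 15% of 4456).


Test = ⌊4456·15/100⌋ = 668
Train = 4456 - 668 = 3788

Train: 3788, Test: 668


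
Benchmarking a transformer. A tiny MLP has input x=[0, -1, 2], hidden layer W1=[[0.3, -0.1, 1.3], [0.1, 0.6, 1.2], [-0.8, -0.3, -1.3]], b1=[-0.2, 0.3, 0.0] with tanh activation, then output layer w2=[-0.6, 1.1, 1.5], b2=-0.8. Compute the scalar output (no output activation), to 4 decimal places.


z1[0] = (0.3)·(0) + (-0.1)·(-1) + (1.3)·(2) - 0.2 = 2.5
z1[1] = (0.1)·(0) + (0.6)·(-1) + (1.2)·(2) + 0.3 = 2.1
z1[2] = (-0.8)·(0) + (-0.3)·(-1) + (-1.3)·(2) + 0.0 = -2.3
h = tanh(z1) = [0.9866, 0.9705, -0.9801]
output = (-0.6)·(0.9866) + (1.1)·(0.9705) + (1.5)·(-0.9801) - 0.8 = -1.7946

-1.7946


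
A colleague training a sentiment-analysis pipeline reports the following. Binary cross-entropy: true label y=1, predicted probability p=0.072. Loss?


BCE = -[y·ln(p) + (1-y)·ln(1-p)]
= -1·ln(0.072) - 0
= -ln(0.072) = 2.6311

2.6311


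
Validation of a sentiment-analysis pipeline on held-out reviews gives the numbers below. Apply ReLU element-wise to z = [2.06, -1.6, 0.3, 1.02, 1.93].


ReLU(2.06) = max(0, 2.06) = 2.06
ReLU(-1.6) = max(0, -1.6) = 0.0
ReLU(0.3) = max(0, 0.3) = 0.3
ReLU(1.02) = max(0, 1.02) = 1.02
ReLU(1.93) = max(0, 1.93) = 1.93
result = [2.06, 0.0, 0.3, 1.02, 1.93]

[2.06, 0.0, 0.3, 1.02, 1.93]


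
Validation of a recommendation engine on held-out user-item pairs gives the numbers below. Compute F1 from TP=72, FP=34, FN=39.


Precision = 72/106 = 0.6792
Recall = 72/111 = 0.6486
F1 = 2·P·R/(P+R) = 2·TP/(2·TP+FP+FN) = 144/(144+34+39) = 144/217 = 0.6636

0.6636


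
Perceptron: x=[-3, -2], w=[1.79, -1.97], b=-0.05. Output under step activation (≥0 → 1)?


z = (-3)·(1.79) + (-2)·(-1.97) - 0.05
  = -1.48
step(z) = 0 (z<0)

0


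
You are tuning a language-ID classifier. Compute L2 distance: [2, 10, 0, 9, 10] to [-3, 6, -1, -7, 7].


d = √((2+ 3)² + (10-6)² + (0+ 1)² + (9+ 7)² + (10-7)²)
  = √(25 + 16 + 1 + 256 + 9)
  = √307 = 17.5214

17.5214


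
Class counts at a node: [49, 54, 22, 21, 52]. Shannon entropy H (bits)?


Probabilities: [49/198, 54/198, 22/198, 21/198, 52/198] ≈ [0.2475, 0.2727, 0.1111, 0.1061, 0.2626]
H = -((49/198)·log₂(49/198) + (54/198)·log₂(54/198) + (22/198)·log₂(22/198) + (21/198)·log₂(21/198) + (52/198)·log₂(52/198))
  = 2.2119 bits

2.2119 bits


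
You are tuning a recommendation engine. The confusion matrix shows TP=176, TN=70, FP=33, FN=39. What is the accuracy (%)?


Accuracy = (TP+TN)/(TP+TN+FP+FN)
= (176+70)/(318)
= 246/318 = 77.36%

77.36%


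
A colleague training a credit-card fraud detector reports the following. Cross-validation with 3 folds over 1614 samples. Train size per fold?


Fold size = 1614/3 = 538
Training per fold = 1614 - 538 = 1076

1076


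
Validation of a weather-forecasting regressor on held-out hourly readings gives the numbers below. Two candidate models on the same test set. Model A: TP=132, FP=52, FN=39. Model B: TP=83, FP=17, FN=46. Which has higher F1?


Model A: P=132/184=0.7174, R=132/171=0.7719, F1=2PR/(P+R)=2TP/(2TP+FP+FN)=264/355=0.7437
Model B: P=83/100=0.83, R=83/129=0.6434, F1=2PR/(P+R)=2TP/(2TP+FP+FN)=166/229=0.7249
0.7437 > 0.7249 → Model A

Model A


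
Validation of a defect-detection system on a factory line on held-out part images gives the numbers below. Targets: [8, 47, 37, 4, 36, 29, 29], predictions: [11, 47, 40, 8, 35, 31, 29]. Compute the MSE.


Squared errors: (8-11)²=9, (47-47)²=0, (37-40)²=9, (4-8)²=16, (36-35)²=1, (29-31)²=4, (29-29)²=0
Sum = 39
MSE = 39/7 = 39/7

39/7
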